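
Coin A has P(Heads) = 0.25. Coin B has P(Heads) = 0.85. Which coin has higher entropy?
A

For binary distributions, entropy is maximized at p=0.5 and decreases as p moves toward 0 or 1.

H(A) = H(0.25) = 0.8113 bits
H(B) = H(0.85) = 0.6098 bits

Distribution A (p=0.25) is closer to uniform (p=0.5), so it has higher entropy.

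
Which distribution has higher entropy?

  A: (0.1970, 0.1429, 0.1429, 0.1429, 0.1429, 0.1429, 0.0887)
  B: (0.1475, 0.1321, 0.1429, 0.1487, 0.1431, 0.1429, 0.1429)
B

Both distributions are close to uniform, making this a harder comparison.

H(A) = 2.7769 bits
H(B) = 2.8065 bits

The distribution closer to uniform has higher entropy.
Answer: B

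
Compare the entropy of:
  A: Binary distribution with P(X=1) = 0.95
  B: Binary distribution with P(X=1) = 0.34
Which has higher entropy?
B

For binary distributions, entropy is maximized at p=0.5 and decreases as p moves toward 0 or 1.

H(A) = H(0.95) = 0.2864 bits
H(B) = H(0.34) = 0.9248 bits

Distribution B (p=0.34) is closer to uniform (p=0.5), so it has higher entropy.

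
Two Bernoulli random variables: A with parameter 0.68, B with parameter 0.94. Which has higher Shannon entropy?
A

For binary distributions, entropy is maximized at p=0.5 and decreases as p moves toward 0 or 1.

H(A) = H(0.68) = 0.9044 bits
H(B) = H(0.94) = 0.3274 bits

Distribution A (p=0.68) is closer to uniform (p=0.5), so it has higher entropy.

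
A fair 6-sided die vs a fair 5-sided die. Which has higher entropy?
6-sided die

Both are uniform distributions; for uniform over n outcomes, H = log₂(n). H(6-sided) = log₂(6) = 2.585 bits and H(5-sided) = log₂(5) = 2.322 bits. More outcomes in a uniform distribution means higher entropy.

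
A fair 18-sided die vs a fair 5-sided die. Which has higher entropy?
18-sided die

Both are uniform distributions; for uniform over n outcomes, H = log₂(n). H(18-sided) = log₂(18) = 4.170 bits and H(5-sided) = log₂(5) = 2.322 bits. More outcomes in a uniform distribution means higher entropy.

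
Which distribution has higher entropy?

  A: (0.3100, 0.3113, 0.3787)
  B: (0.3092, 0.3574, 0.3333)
B

Both distributions are close to uniform, making this a harder comparison.

H(A) = 1.5784 bits
H(B) = 1.5824 bits

The distribution closer to uniform has higher entropy.
Answer: B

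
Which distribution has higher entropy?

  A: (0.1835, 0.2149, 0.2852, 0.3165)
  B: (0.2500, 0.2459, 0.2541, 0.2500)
B

Both distributions are close to uniform, making this a harder comparison.

H(A) = 1.9670 bits
H(B) = 1.9999 bits

The distribution closer to uniform has higher entropy.
Answer: B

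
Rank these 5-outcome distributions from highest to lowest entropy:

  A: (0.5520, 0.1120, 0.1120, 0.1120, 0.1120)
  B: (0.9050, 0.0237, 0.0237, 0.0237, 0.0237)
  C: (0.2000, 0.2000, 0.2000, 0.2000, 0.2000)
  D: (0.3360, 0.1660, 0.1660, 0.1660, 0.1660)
C > D > A > B

Key insight: Entropy is maximized by uniform distributions and minimized by concentrated distributions.

Entropies:
  H(A) = 1.8882 bits
  H(B) = 0.6429 bits
  H(C) = 2.3219 bits
  H(D) = 2.2489 bits

Ranking: C > D > A > B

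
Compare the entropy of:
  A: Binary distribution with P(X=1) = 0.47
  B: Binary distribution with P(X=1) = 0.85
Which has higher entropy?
A

For binary distributions, entropy is maximized at p=0.5 and decreases as p moves toward 0 or 1.

H(A) = H(0.47) = 0.9974 bits
H(B) = H(0.85) = 0.6098 bits

Distribution A (p=0.47) is closer to uniform (p=0.5), so it has higher entropy.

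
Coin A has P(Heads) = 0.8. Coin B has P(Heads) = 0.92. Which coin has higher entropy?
A

For binary distributions, entropy is maximized at p=0.5 and decreases as p moves toward 0 or 1.

H(A) = H(0.8) = 0.7219 bits
H(B) = H(0.92) = 0.4022 bits

Distribution A (p=0.8) is closer to uniform (p=0.5), so it has higher entropy.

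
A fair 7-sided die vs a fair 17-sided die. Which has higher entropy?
17-sided die

Both are uniform distributions; for uniform over n outcomes, H = log₂(n). H(7-sided) = log₂(7) = 2.807 bits and H(17-sided) = log₂(17) = 4.087 bits. More outcomes in a uniform distribution means higher entropy.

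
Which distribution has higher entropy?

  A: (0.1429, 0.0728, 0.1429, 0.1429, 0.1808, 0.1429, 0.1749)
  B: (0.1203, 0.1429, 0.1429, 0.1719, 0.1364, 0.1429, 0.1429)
B

Both distributions are close to uniform, making this a harder comparison.

H(A) = 2.7655 bits
H(B) = 2.8004 bits

The distribution closer to uniform has higher entropy.
Answer: B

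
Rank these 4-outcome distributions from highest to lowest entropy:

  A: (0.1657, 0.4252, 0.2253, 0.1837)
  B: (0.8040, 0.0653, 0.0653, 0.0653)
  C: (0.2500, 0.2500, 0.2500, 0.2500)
C > A > B

Key insight: Entropy is maximized by uniform distributions and minimized by concentrated distributions.

- Uniform distributions have maximum entropy log₂(4) = 2.0000 bits
- The more "peaked" or concentrated a distribution, the lower its entropy

Entropies:
  H(A) = 1.8879 bits
  H(B) = 1.0245 bits
  H(C) = 2.0000 bits

Ranking: C > A > B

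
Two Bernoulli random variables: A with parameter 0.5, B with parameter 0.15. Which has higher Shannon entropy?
A

For binary distributions, entropy is maximized at p=0.5 and decreases as p moves toward 0 or 1.

H(A) = H(0.5) = 1.0000 bits
H(B) = H(0.15) = 0.6098 bits

Distribution A (p=0.5) is closer to uniform (p=0.5), so it has higher entropy.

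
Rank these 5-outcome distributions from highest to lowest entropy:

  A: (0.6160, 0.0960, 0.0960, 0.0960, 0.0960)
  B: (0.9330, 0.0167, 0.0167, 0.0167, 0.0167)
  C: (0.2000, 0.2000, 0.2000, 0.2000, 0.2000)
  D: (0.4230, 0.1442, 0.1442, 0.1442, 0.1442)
C > D > A > B

Key insight: Entropy is maximized by uniform distributions and minimized by concentrated distributions.

Entropies:
  H(A) = 1.7288 bits
  H(B) = 0.4886 bits
  H(C) = 2.3219 bits
  H(D) = 2.1368 bits

Ranking: C > D > A > B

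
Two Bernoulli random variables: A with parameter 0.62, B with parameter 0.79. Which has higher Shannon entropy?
A

For binary distributions, entropy is maximized at p=0.5 and decreases as p moves toward 0 or 1.

H(A) = H(0.62) = 0.9580 bits
H(B) = H(0.79) = 0.7415 bits

Distribution A (p=0.62) is closer to uniform (p=0.5), so it has higher entropy.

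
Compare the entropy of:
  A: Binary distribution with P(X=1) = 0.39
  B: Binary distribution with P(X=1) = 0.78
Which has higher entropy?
A

For binary distributions, entropy is maximized at p=0.5 and decreases as p moves toward 0 or 1.

H(A) = H(0.39) = 0.9648 bits
H(B) = H(0.78) = 0.7602 bits

Distribution A (p=0.39) is closer to uniform (p=0.5), so it has higher entropy.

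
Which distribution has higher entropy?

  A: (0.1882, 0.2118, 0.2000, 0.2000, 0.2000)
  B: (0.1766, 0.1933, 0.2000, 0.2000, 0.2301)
A

Both distributions are close to uniform, making this a harder comparison.

H(A) = 2.3209 bits
H(B) = 2.3166 bits

The distribution closer to uniform has higher entropy.
Answer: A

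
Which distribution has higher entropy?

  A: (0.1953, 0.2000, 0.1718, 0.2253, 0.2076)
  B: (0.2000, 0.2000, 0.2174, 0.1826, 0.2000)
B

Both distributions are close to uniform, making this a harder comparison.

H(A) = 2.3164 bits
H(B) = 2.3197 bits

The distribution closer to uniform has higher entropy.
Answer: B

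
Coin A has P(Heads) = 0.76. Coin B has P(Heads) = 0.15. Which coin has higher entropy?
A

For binary distributions, entropy is maximized at p=0.5 and decreases as p moves toward 0 or 1.

H(A) = H(0.76) = 0.7950 bits
H(B) = H(0.15) = 0.6098 bits

Distribution A (p=0.76) is closer to uniform (p=0.5), so it has higher entropy.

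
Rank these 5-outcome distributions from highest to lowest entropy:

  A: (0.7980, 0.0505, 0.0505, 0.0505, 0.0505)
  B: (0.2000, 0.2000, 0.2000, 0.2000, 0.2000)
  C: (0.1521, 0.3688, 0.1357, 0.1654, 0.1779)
B > C > A

Key insight: Entropy is maximized by uniform distributions and minimized by concentrated distributions.

- Uniform distributions have maximum entropy log₂(5) = 2.3219 bits
- The more "peaked" or concentrated a distribution, the lower its entropy

Entropies:
  H(A) = 1.1299 bits
  H(B) = 2.3219 bits
  H(C) = 2.2076 bits

Ranking: B > C > A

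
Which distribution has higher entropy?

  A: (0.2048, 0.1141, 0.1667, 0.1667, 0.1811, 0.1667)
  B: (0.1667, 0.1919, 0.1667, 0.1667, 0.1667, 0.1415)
B

Both distributions are close to uniform, making this a harder comparison.

H(A) = 2.5647 bits
H(B) = 2.5794 bits

The distribution closer to uniform has higher entropy.
Answer: B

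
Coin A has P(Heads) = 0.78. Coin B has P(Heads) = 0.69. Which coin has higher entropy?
B

For binary distributions, entropy is maximized at p=0.5 and decreases as p moves toward 0 or 1.

H(A) = H(0.78) = 0.7602 bits
H(B) = H(0.69) = 0.8932 bits

Distribution B (p=0.69) is closer to uniform (p=0.5), so it has higher entropy.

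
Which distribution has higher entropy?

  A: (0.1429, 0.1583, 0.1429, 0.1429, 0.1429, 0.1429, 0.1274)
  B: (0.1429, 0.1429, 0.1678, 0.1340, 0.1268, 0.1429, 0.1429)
A

Both distributions are close to uniform, making this a harder comparison.

H(A) = 2.8050 bits
H(B) = 2.8026 bits

The distribution closer to uniform has higher entropy.
Answer: A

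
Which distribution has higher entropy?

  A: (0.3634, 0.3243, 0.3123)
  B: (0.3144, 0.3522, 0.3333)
B

Both distributions are close to uniform, making this a harder comparison.

H(A) = 1.5819 bits
H(B) = 1.5834 bits

The distribution closer to uniform has higher entropy.
Answer: B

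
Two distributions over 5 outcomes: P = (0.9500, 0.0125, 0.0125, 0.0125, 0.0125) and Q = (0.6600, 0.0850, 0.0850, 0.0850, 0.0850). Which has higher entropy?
Q

P is highly concentrated on one outcome (95%), making it nearly deterministic. Q spreads its mass more evenly (max 66%). The more spread-out distribution has higher entropy: H(P) ≈ 0.386 bits, H(Q) ≈ 1.605 bits.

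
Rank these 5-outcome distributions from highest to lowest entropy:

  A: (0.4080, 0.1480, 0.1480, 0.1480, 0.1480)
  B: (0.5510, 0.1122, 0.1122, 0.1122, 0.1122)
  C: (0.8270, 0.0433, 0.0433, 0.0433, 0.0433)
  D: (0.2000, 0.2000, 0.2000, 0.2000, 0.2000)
D > A > B > C

Key insight: Entropy is maximized by uniform distributions and minimized by concentrated distributions.

Entropies:
  H(A) = 2.1594 bits
  H(B) = 1.8905 bits
  H(C) = 1.0105 bits
  H(D) = 2.3219 bits

Ranking: D > A > B > C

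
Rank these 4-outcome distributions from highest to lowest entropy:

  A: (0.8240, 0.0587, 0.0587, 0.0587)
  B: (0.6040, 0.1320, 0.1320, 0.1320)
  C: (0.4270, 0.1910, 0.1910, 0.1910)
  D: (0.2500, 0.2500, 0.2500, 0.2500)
D > C > B > A

Key insight: Entropy is maximized by uniform distributions and minimized by concentrated distributions.

Entropies:
  H(A) = 0.9502 bits
  H(B) = 1.5962 bits
  H(C) = 1.8928 bits
  H(D) = 2.0000 bits

Ranking: D > C > B > A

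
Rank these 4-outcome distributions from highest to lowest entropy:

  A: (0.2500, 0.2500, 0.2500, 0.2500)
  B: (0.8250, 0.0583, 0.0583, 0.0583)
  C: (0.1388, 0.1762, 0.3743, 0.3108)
A > C > B

Key insight: Entropy is maximized by uniform distributions and minimized by concentrated distributions.

- Uniform distributions have maximum entropy log₂(4) = 2.0000 bits
- The more "peaked" or concentrated a distribution, the lower its entropy

Entropies:
  H(A) = 2.0000 bits
  H(B) = 0.9464 bits
  H(C) = 1.8914 bits

Ranking: A > C > B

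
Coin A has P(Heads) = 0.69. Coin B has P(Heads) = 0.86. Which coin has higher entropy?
A

For binary distributions, entropy is maximized at p=0.5 and decreases as p moves toward 0 or 1.

H(A) = H(0.69) = 0.8932 bits
H(B) = H(0.86) = 0.5842 bits

Distribution A (p=0.69) is closer to uniform (p=0.5), so it has higher entropy.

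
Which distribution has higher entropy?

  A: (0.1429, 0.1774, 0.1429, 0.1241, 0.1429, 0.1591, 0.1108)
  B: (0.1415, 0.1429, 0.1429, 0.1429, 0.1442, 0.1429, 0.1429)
B

Both distributions are close to uniform, making this a harder comparison.

H(A) = 2.7930 bits
H(B) = 2.8073 bits

The distribution closer to uniform has higher entropy.
Answer: B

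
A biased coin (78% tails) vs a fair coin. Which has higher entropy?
Fair coin

The fair coin is uniform (p=0.5), maximizing binary entropy at 1 bit. The biased coin has H(0.78) ≈ 0.760 bits — its outcome is more predictable, so its entropy is lower.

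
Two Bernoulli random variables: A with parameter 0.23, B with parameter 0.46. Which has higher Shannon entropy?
B

For binary distributions, entropy is maximized at p=0.5 and decreases as p moves toward 0 or 1.

H(A) = H(0.23) = 0.7780 bits
H(B) = H(0.46) = 0.9954 bits

Distribution B (p=0.46) is closer to uniform (p=0.5), so it has higher entropy.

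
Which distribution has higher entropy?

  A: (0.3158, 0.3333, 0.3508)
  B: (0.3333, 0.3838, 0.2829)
A

Both distributions are close to uniform, making this a harder comparison.

H(A) = 1.5836 bits
H(B) = 1.5739 bits

The distribution closer to uniform has higher entropy.
Answer: A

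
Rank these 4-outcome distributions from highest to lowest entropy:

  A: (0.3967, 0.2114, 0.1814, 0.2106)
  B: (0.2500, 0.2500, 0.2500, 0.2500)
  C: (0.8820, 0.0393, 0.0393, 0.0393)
B > A > C

Key insight: Entropy is maximized by uniform distributions and minimized by concentrated distributions.

- Uniform distributions have maximum entropy log₂(4) = 2.0000 bits
- The more "peaked" or concentrated a distribution, the lower its entropy

Entropies:
  H(A) = 1.9231 bits
  H(B) = 2.0000 bits
  H(C) = 0.7106 bits

Ranking: B > A > C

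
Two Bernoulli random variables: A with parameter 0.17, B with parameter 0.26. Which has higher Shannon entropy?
B

For binary distributions, entropy is maximized at p=0.5 and decreases as p moves toward 0 or 1.

H(A) = H(0.17) = 0.6577 bits
H(B) = H(0.26) = 0.8267 bits

Distribution B (p=0.26) is closer to uniform (p=0.5), so it has higher entropy.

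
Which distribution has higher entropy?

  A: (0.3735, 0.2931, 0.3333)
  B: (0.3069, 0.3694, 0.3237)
B

Both distributions are close to uniform, making this a harder comparison.

H(A) = 1.5780 bits
H(B) = 1.5805 bits

The distribution closer to uniform has higher entropy.
Answer: B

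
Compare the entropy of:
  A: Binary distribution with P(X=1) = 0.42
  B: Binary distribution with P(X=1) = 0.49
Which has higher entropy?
B

For binary distributions, entropy is maximized at p=0.5 and decreases as p moves toward 0 or 1.

H(A) = H(0.42) = 0.9815 bits
H(B) = H(0.49) = 0.9997 bits

Distribution B (p=0.49) is closer to uniform (p=0.5), so it has higher entropy.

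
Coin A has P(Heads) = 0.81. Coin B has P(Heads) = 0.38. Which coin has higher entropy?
B

For binary distributions, entropy is maximized at p=0.5 and decreases as p moves toward 0 or 1.

H(A) = H(0.81) = 0.7015 bits
H(B) = H(0.38) = 0.9580 bits

Distribution B (p=0.38) is closer to uniform (p=0.5), so it has higher entropy.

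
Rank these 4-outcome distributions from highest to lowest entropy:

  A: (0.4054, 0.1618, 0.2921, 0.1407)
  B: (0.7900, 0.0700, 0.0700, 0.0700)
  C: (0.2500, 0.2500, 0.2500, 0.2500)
C > A > B

Key insight: Entropy is maximized by uniform distributions and minimized by concentrated distributions.

- Uniform distributions have maximum entropy log₂(4) = 2.0000 bits
- The more "peaked" or concentrated a distribution, the lower its entropy

Entropies:
  H(A) = 1.8699 bits
  H(B) = 1.0743 bits
  H(C) = 2.0000 bits

Ranking: C > A > B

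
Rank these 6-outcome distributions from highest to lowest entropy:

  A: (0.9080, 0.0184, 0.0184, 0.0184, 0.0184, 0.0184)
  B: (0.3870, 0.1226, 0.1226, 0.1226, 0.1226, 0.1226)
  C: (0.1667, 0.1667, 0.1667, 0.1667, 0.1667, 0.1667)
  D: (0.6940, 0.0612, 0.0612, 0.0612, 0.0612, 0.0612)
C > B > D > A

Key insight: Entropy is maximized by uniform distributions and minimized by concentrated distributions.

Entropies:
  H(A) = 0.6567 bits
  H(B) = 2.3862 bits
  H(C) = 2.5850 bits
  H(D) = 1.5990 bits

Ranking: C > B > D > A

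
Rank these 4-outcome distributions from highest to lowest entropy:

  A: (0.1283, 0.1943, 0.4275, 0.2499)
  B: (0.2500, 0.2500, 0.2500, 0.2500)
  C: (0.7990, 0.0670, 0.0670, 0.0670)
B > A > C

Key insight: Entropy is maximized by uniform distributions and minimized by concentrated distributions.

- Uniform distributions have maximum entropy log₂(4) = 2.0000 bits
- The more "peaked" or concentrated a distribution, the lower its entropy

Entropies:
  H(A) = 1.8633 bits
  H(B) = 2.0000 bits
  H(C) = 1.0425 bits

Ranking: B > A > C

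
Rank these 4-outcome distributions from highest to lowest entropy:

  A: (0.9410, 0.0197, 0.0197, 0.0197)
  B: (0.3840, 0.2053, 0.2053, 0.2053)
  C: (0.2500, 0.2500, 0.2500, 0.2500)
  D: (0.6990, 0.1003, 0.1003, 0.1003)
C > B > D > A

Key insight: Entropy is maximized by uniform distributions and minimized by concentrated distributions.

Entropies:
  H(A) = 0.4170 bits
  H(B) = 1.9372 bits
  H(C) = 2.0000 bits
  H(D) = 1.3596 bits

Ranking: C > B > D > A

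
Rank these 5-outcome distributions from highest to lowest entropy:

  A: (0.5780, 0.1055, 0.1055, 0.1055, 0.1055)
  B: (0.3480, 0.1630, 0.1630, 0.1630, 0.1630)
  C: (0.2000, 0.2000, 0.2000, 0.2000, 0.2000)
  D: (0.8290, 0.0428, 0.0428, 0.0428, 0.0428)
C > B > A > D

Key insight: Entropy is maximized by uniform distributions and minimized by concentrated distributions.

Entropies:
  H(A) = 1.8264 bits
  H(B) = 2.2363 bits
  H(C) = 2.3219 bits
  H(D) = 1.0020 bits

Ranking: C > B > A > D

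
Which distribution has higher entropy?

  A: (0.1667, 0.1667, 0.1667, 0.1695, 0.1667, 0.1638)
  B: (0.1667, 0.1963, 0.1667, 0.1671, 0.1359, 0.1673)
A

Both distributions are close to uniform, making this a harder comparison.

H(A) = 2.5849 bits
H(B) = 2.5770 bits

The distribution closer to uniform has higher entropy.
Answer: A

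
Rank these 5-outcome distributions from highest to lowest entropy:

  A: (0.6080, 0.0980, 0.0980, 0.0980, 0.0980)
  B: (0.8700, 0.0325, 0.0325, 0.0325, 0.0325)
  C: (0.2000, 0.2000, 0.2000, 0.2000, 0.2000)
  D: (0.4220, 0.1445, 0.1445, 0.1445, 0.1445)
C > D > A > B

Key insight: Entropy is maximized by uniform distributions and minimized by concentrated distributions.

Entropies:
  H(A) = 1.7501 bits
  H(B) = 0.8174 bits
  H(C) = 2.3219 bits
  H(D) = 2.1384 bits

Ranking: C > D > A > B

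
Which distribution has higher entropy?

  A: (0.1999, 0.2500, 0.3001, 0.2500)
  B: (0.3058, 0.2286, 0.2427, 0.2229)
B

Both distributions are close to uniform, making this a harder comparison.

H(A) = 1.9854 bits
H(B) = 1.9879 bits

The distribution closer to uniform has higher entropy.
Answer: B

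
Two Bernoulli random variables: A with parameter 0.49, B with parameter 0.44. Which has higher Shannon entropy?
A

For binary distributions, entropy is maximized at p=0.5 and decreases as p moves toward 0 or 1.

H(A) = H(0.49) = 0.9997 bits
H(B) = H(0.44) = 0.9896 bits

Distribution A (p=0.49) is closer to uniform (p=0.5), so it has higher entropy.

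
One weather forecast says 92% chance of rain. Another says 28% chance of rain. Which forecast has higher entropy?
28% forecast

Treat each forecast as a Bernoulli distribution. Binary entropy is maximized at p=0.5 and falls off symmetrically toward 0 or 1. The 28% forecast is closer to 50%, so it is more uncertain. H(92%) ≈ 0.402 bits, H(28%) ≈ 0.855 bits.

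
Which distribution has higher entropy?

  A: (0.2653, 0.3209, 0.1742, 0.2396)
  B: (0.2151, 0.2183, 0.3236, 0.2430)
B

Both distributions are close to uniform, making this a harder comparison.

H(A) = 1.9672 bits
H(B) = 1.9789 bits

The distribution closer to uniform has higher entropy.
Answer: B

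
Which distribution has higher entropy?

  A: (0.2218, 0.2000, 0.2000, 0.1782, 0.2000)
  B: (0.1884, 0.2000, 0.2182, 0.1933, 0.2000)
B

Both distributions are close to uniform, making this a harder comparison.

H(A) = 2.3185 bits
H(B) = 2.3201 bits

The distribution closer to uniform has higher entropy.
Answer: B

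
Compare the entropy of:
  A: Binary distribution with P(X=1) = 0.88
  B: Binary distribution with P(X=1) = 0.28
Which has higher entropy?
B

For binary distributions, entropy is maximized at p=0.5 and decreases as p moves toward 0 or 1.

H(A) = H(0.88) = 0.5294 bits
H(B) = H(0.28) = 0.8555 bits

Distribution B (p=0.28) is closer to uniform (p=0.5), so it has higher entropy.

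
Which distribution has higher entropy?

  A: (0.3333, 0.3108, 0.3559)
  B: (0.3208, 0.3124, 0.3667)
A

Both distributions are close to uniform, making this a harder comparison.

H(A) = 1.5828 bits
H(B) = 1.5813 bits

The distribution closer to uniform has higher entropy.
Answer: A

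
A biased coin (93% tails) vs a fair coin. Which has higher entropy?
Fair coin

The fair coin is uniform (p=0.5), maximizing binary entropy at 1 bit. The biased coin has H(0.93) ≈ 0.366 bits — its outcome is more predictable, so its entropy is lower.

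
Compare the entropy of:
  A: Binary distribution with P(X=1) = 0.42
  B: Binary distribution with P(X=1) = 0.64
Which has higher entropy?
A

For binary distributions, entropy is maximized at p=0.5 and decreases as p moves toward 0 or 1.

H(A) = H(0.42) = 0.9815 bits
H(B) = H(0.64) = 0.9427 bits

Distribution A (p=0.42) is closer to uniform (p=0.5), so it has higher entropy.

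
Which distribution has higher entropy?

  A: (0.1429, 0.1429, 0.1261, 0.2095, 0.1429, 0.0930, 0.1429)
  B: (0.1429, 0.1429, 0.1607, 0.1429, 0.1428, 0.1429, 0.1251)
B

Both distributions are close to uniform, making this a harder comparison.

H(A) = 2.7720 bits
H(B) = 2.8042 bits

The distribution closer to uniform has higher entropy.
Answer: B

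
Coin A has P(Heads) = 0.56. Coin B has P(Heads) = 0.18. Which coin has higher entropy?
A

For binary distributions, entropy is maximized at p=0.5 and decreases as p moves toward 0 or 1.

H(A) = H(0.56) = 0.9896 bits
H(B) = H(0.18) = 0.6801 bits

Distribution A (p=0.56) is closer to uniform (p=0.5), so it has higher entropy.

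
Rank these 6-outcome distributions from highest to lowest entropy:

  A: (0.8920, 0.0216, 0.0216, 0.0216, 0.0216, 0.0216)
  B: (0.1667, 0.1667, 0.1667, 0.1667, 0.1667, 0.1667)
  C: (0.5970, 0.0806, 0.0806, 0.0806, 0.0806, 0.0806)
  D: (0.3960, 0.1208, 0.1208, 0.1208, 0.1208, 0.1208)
B > D > C > A

Key insight: Entropy is maximized by uniform distributions and minimized by concentrated distributions.

Entropies:
  H(A) = 0.7446 bits
  H(B) = 2.5850 bits
  H(C) = 1.9084 bits
  H(D) = 2.3710 bits

Ranking: B > D > C > A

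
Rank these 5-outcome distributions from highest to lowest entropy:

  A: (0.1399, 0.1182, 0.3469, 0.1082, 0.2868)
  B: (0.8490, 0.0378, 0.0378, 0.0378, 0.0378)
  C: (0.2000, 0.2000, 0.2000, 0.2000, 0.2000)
C > A > B

Key insight: Entropy is maximized by uniform distributions and minimized by concentrated distributions.

- Uniform distributions have maximum entropy log₂(5) = 2.3219 bits
- The more "peaked" or concentrated a distribution, the lower its entropy

Entropies:
  H(A) = 2.1549 bits
  H(B) = 0.9143 bits
  H(C) = 2.3219 bits

Ranking: C > A > B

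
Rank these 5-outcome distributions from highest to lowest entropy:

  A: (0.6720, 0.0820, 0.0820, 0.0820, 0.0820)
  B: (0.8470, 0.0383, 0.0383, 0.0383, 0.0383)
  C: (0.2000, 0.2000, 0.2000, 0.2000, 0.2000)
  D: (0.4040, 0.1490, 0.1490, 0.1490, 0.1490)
C > D > A > B

Key insight: Entropy is maximized by uniform distributions and minimized by concentrated distributions.

Entropies:
  H(A) = 1.5689 bits
  H(B) = 0.9233 bits
  H(C) = 2.3219 bits
  H(D) = 2.1652 bits

Ranking: C > D > A > B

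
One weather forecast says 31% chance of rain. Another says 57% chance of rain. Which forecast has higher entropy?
57% forecast

Treat each forecast as a Bernoulli distribution. Binary entropy is maximized at p=0.5 and falls off symmetrically toward 0 or 1. The 57% forecast is closer to 50%, so it is more uncertain. H(31%) ≈ 0.893 bits, H(57%) ≈ 0.986 bits.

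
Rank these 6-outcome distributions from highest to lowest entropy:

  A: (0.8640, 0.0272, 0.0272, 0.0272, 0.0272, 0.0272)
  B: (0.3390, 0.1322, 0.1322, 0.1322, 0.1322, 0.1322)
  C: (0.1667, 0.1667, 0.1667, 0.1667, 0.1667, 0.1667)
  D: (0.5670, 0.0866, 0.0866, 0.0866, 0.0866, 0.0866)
C > B > D > A

Key insight: Entropy is maximized by uniform distributions and minimized by concentrated distributions.

Entropies:
  H(A) = 0.8894 bits
  H(B) = 2.4587 bits
  H(C) = 2.5850 bits
  H(D) = 1.9924 bits

Ranking: C > B > D > A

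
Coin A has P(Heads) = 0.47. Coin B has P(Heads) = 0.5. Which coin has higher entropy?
B

For binary distributions, entropy is maximized at p=0.5 and decreases as p moves toward 0 or 1.

H(A) = H(0.47) = 0.9974 bits
H(B) = H(0.5) = 1.0000 bits

Distribution B (p=0.5) is closer to uniform (p=0.5), so it has higher entropy.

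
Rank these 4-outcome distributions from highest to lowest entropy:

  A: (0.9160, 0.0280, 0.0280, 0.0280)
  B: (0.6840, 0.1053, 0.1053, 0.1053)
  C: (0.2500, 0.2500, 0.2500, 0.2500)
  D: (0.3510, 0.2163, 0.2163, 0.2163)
C > D > B > A

Key insight: Entropy is maximized by uniform distributions and minimized by concentrated distributions.

Entropies:
  H(A) = 0.5493 bits
  H(B) = 1.4008 bits
  H(C) = 2.0000 bits
  H(D) = 1.9636 bits

Ranking: C > D > B > A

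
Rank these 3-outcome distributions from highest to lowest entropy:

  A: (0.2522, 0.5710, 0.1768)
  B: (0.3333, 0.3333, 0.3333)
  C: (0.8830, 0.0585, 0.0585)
B > A > C

Key insight: Entropy is maximized by uniform distributions and minimized by concentrated distributions.

- Uniform distributions have maximum entropy log₂(3) = 1.5850 bits
- The more "peaked" or concentrated a distribution, the lower its entropy

Entropies:
  H(A) = 1.4048 bits
  H(B) = 1.5850 bits
  H(C) = 0.6377 bits

Ranking: B > A > C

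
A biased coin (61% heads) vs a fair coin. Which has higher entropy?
Fair coin

The fair coin is uniform (p=0.5), maximizing binary entropy at 1 bit. The biased coin has H(0.61) ≈ 0.965 bits — its outcome is more predictable, so its entropy is lower.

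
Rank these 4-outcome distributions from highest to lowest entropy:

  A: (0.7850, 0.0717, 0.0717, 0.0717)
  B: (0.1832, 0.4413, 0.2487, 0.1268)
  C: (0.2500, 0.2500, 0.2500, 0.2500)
C > B > A

Key insight: Entropy is maximized by uniform distributions and minimized by concentrated distributions.

- Uniform distributions have maximum entropy log₂(4) = 2.0000 bits
- The more "peaked" or concentrated a distribution, the lower its entropy

Entropies:
  H(A) = 1.0917 bits
  H(B) = 1.8464 bits
  H(C) = 2.0000 bits

Ranking: C > B > A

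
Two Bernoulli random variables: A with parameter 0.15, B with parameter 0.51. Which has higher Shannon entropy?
B

For binary distributions, entropy is maximized at p=0.5 and decreases as p moves toward 0 or 1.

H(A) = H(0.15) = 0.6098 bits
H(B) = H(0.51) = 0.9997 bits

Distribution B (p=0.51) is closer to uniform (p=0.5), so it has higher entropy.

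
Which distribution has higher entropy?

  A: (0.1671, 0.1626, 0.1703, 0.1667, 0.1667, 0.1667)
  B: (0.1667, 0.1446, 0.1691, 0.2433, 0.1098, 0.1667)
A

Both distributions are close to uniform, making this a harder comparison.

H(A) = 2.5848 bits
H(B) = 2.5446 bits

The distribution closer to uniform has higher entropy.
Answer: A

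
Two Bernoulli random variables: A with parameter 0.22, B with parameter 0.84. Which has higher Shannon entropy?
A

For binary distributions, entropy is maximized at p=0.5 and decreases as p moves toward 0 or 1.

H(A) = H(0.22) = 0.7602 bits
H(B) = H(0.84) = 0.6343 bits

Distribution A (p=0.22) is closer to uniform (p=0.5), so it has higher entropy.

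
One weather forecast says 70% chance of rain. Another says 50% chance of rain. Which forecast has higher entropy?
50% forecast

Treat each forecast as a Bernoulli distribution. Binary entropy is maximized at p=0.5 and falls off symmetrically toward 0 or 1. The 50% forecast is closer to 50%, so it is more uncertain. H(70%) ≈ 0.881 bits, H(50%) ≈ 1.000 bits.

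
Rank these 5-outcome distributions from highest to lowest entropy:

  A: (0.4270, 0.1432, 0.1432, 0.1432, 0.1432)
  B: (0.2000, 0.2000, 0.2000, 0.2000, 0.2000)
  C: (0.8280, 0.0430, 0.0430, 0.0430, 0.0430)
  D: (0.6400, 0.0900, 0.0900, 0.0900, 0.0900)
B > A > D > C

Key insight: Entropy is maximized by uniform distributions and minimized by concentrated distributions.

Entropies:
  H(A) = 2.1306 bits
  H(B) = 2.3219 bits
  H(C) = 1.0063 bits
  H(D) = 1.6627 bits

Ranking: B > A > D > C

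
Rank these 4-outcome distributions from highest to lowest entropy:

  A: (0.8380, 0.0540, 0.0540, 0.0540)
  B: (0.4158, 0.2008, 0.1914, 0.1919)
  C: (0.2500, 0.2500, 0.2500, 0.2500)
C > B > A

Key insight: Entropy is maximized by uniform distributions and minimized by concentrated distributions.

- Uniform distributions have maximum entropy log₂(4) = 2.0000 bits
- The more "peaked" or concentrated a distribution, the lower its entropy

Entropies:
  H(A) = 0.8958 bits
  H(B) = 1.9051 bits
  H(C) = 2.0000 bits

Ranking: C > B > A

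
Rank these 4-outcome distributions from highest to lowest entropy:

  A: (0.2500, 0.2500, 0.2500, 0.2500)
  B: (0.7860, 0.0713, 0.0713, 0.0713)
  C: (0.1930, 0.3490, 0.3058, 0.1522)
A > C > B

Key insight: Entropy is maximized by uniform distributions and minimized by concentrated distributions.

- Uniform distributions have maximum entropy log₂(4) = 2.0000 bits
- The more "peaked" or concentrated a distribution, the lower its entropy

Entropies:
  H(A) = 2.0000 bits
  H(B) = 1.0882 bits
  H(C) = 1.9242 bits

Ranking: A > C > B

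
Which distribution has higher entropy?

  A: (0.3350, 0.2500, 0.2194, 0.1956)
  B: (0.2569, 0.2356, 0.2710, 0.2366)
B

Both distributions are close to uniform, making this a harder comparison.

H(A) = 1.9691 bits
H(B) = 1.9975 bits

The distribution closer to uniform has higher entropy.
Answer: B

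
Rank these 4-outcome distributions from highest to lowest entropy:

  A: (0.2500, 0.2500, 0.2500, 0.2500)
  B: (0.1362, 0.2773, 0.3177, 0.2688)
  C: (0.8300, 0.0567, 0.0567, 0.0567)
A > B > C

Key insight: Entropy is maximized by uniform distributions and minimized by concentrated distributions.

- Uniform distributions have maximum entropy log₂(4) = 2.0000 bits
- The more "peaked" or concentrated a distribution, the lower its entropy

Entropies:
  H(A) = 2.0000 bits
  H(B) = 1.9399 bits
  H(C) = 0.9271 bits

Ranking: A > B > C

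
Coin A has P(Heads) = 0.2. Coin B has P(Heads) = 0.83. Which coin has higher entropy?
A

For binary distributions, entropy is maximized at p=0.5 and decreases as p moves toward 0 or 1.

H(A) = H(0.2) = 0.7219 bits
H(B) = H(0.83) = 0.6577 bits

Distribution A (p=0.2) is closer to uniform (p=0.5), so it has higher entropy.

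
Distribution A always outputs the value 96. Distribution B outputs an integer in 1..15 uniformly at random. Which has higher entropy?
B

A is deterministic, so H(A) = 0. B is uniform over 15 outcomes, so H(B) = log₂(15) = 3.907 bits. Any distribution with genuine randomness has higher entropy than a deterministic one.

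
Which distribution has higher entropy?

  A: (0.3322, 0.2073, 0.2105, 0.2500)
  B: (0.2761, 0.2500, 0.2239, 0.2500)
B

Both distributions are close to uniform, making this a harder comparison.

H(A) = 1.9720 bits
H(B) = 1.9961 bits

The distribution closer to uniform has higher entropy.
Answer: B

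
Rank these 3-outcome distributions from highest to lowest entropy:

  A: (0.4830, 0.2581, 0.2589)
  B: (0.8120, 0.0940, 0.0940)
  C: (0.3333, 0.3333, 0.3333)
C > A > B

Key insight: Entropy is maximized by uniform distributions and minimized by concentrated distributions.

- Uniform distributions have maximum entropy log₂(3) = 1.5850 bits
- The more "peaked" or concentrated a distribution, the lower its entropy

Entropies:
  H(A) = 1.5161 bits
  H(B) = 0.8853 bits
  H(C) = 1.5850 bits

Ranking: C > A > B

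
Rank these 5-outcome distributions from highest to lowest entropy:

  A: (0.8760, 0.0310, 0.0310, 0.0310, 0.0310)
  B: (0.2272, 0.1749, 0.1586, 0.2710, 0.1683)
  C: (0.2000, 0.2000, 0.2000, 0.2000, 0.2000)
C > B > A

Key insight: Entropy is maximized by uniform distributions and minimized by concentrated distributions.

- Uniform distributions have maximum entropy log₂(5) = 2.3219 bits
- The more "peaked" or concentrated a distribution, the lower its entropy

Entropies:
  H(A) = 0.7888 bits
  H(B) = 2.2901 bits
  H(C) = 2.3219 bits

Ranking: C > B > A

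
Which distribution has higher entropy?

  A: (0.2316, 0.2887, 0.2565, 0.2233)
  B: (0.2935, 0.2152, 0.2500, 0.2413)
A

Both distributions are close to uniform, making this a harder comparison.

H(A) = 1.9926 bits
H(B) = 1.9909 bits

The distribution closer to uniform has higher entropy.
Answer: A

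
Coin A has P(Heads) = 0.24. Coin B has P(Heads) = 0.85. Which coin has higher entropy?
A

For binary distributions, entropy is maximized at p=0.5 and decreases as p moves toward 0 or 1.

H(A) = H(0.24) = 0.7950 bits
H(B) = H(0.85) = 0.6098 bits

Distribution A (p=0.24) is closer to uniform (p=0.5), so it has higher entropy.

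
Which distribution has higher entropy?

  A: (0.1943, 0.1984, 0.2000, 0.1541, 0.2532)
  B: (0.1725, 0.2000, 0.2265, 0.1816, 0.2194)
B

Both distributions are close to uniform, making this a harder comparison.

H(A) = 2.3042 bits
H(B) = 2.3141 bits

The distribution closer to uniform has higher entropy.
Answer: B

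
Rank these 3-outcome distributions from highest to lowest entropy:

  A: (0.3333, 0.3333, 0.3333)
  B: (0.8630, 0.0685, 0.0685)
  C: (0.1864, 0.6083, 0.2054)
A > C > B

Key insight: Entropy is maximized by uniform distributions and minimized by concentrated distributions.

- Uniform distributions have maximum entropy log₂(3) = 1.5850 bits
- The more "peaked" or concentrated a distribution, the lower its entropy

Entropies:
  H(A) = 1.5850 bits
  H(B) = 0.7133 bits
  H(C) = 1.3569 bits

Ranking: A > C > B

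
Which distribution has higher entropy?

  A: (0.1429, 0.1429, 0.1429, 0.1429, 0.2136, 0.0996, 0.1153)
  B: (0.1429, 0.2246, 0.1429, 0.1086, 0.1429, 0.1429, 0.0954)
A

Both distributions are close to uniform, making this a harder comparison.

H(A) = 2.7708 bits
H(B) = 2.7593 bits

The distribution closer to uniform has higher entropy.
Answer: A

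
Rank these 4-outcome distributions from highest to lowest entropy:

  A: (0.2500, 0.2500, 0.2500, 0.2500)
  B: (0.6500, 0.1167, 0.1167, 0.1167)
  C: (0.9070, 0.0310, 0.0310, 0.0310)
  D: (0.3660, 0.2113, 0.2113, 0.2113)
A > D > B > C

Key insight: Entropy is maximized by uniform distributions and minimized by concentrated distributions.

Entropies:
  H(A) = 2.0000 bits
  H(B) = 1.4888 bits
  H(C) = 0.5938 bits
  H(D) = 1.9524 bits

Ranking: A > D > B > C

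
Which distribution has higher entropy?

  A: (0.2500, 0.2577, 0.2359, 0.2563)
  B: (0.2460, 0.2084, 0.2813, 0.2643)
A

Both distributions are close to uniform, making this a harder comparison.

H(A) = 1.9991 bits
H(B) = 1.9914 bits

The distribution closer to uniform has higher entropy.
Answer: A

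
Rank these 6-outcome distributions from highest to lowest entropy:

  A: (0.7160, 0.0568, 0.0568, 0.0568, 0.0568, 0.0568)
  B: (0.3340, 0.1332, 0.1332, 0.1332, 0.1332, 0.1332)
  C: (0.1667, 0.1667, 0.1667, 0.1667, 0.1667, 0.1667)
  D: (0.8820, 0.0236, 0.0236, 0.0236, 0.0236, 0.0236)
C > B > A > D

Key insight: Entropy is maximized by uniform distributions and minimized by concentrated distributions.

Entropies:
  H(A) = 1.5203 bits
  H(B) = 2.4654 bits
  H(C) = 2.5850 bits
  H(D) = 0.7976 bits

Ranking: C > B > A > D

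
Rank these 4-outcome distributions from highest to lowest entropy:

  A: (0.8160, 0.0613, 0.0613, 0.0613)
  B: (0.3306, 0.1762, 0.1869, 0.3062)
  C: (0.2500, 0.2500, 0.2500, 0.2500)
C > B > A

Key insight: Entropy is maximized by uniform distributions and minimized by concentrated distributions.

- Uniform distributions have maximum entropy log₂(4) = 2.0000 bits
- The more "peaked" or concentrated a distribution, the lower its entropy

Entropies:
  H(A) = 0.9804 bits
  H(B) = 1.9444 bits
  H(C) = 2.0000 bits

Ranking: C > B > A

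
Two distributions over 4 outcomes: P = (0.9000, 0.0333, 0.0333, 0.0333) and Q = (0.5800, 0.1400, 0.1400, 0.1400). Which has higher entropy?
Q

P is highly concentrated on one outcome (90%), making it nearly deterministic. Q spreads its mass more evenly (max 58%). The more spread-out distribution has higher entropy: H(P) ≈ 0.627 bits, H(Q) ≈ 1.647 bits.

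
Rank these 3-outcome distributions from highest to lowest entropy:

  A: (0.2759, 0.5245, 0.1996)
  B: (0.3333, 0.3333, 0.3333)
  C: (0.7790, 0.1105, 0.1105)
B > A > C

Key insight: Entropy is maximized by uniform distributions and minimized by concentrated distributions.

- Uniform distributions have maximum entropy log₂(3) = 1.5850 bits
- The more "peaked" or concentrated a distribution, the lower its entropy

Entropies:
  H(A) = 1.4648 bits
  H(B) = 1.5850 bits
  H(C) = 0.9830 bits

Ranking: B > A > C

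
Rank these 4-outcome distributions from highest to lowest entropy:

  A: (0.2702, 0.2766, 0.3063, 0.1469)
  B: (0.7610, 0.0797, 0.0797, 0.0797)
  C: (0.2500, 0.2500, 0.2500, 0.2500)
C > A > B

Key insight: Entropy is maximized by uniform distributions and minimized by concentrated distributions.

- Uniform distributions have maximum entropy log₂(4) = 2.0000 bits
- The more "peaked" or concentrated a distribution, the lower its entropy

Entropies:
  H(A) = 1.9522 bits
  H(B) = 1.1722 bits
  H(C) = 2.0000 bits

Ranking: C > A > B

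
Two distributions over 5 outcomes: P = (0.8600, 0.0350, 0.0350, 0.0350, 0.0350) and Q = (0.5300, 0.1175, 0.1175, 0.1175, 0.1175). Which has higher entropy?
Q

P is highly concentrated on one outcome (86%), making it nearly deterministic. Q spreads its mass more evenly (max 53%). The more spread-out distribution has higher entropy: H(P) ≈ 0.864 bits, H(Q) ≈ 1.937 bits.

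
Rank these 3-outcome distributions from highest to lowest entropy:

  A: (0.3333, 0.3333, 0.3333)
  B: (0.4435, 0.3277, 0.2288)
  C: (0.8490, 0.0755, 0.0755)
A > B > C

Key insight: Entropy is maximized by uniform distributions and minimized by concentrated distributions.

- Uniform distributions have maximum entropy log₂(3) = 1.5850 bits
- The more "peaked" or concentrated a distribution, the lower its entropy

Entropies:
  H(A) = 1.5850 bits
  H(B) = 1.5345 bits
  H(C) = 0.7633 bits

Ranking: A > B > C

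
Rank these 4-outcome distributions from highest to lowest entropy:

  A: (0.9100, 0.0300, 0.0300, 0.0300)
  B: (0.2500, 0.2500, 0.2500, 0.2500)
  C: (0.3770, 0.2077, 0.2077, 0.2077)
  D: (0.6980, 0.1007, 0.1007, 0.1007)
B > C > D > A

Key insight: Entropy is maximized by uniform distributions and minimized by concentrated distributions.

Entropies:
  H(A) = 0.5791 bits
  H(B) = 2.0000 bits
  H(C) = 1.9433 bits
  H(D) = 1.3624 bits

Ranking: B > C > D > A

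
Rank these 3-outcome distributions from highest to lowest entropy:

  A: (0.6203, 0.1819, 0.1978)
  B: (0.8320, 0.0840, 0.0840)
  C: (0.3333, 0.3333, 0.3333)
C > A > B

Key insight: Entropy is maximized by uniform distributions and minimized by concentrated distributions.

- Uniform distributions have maximum entropy log₂(3) = 1.5850 bits
- The more "peaked" or concentrated a distribution, the lower its entropy

Entropies:
  H(A) = 1.3370 bits
  H(B) = 0.8211 bits
  H(C) = 1.5850 bits

Ranking: C > A > B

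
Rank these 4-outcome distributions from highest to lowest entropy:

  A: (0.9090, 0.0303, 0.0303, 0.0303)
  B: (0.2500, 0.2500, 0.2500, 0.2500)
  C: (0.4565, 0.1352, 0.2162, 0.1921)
B > C > A

Key insight: Entropy is maximized by uniform distributions and minimized by concentrated distributions.

- Uniform distributions have maximum entropy log₂(4) = 2.0000 bits
- The more "peaked" or concentrated a distribution, the lower its entropy

Entropies:
  H(A) = 0.5840 bits
  H(B) = 2.0000 bits
  H(C) = 1.8417 bits

Ranking: B > C > A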